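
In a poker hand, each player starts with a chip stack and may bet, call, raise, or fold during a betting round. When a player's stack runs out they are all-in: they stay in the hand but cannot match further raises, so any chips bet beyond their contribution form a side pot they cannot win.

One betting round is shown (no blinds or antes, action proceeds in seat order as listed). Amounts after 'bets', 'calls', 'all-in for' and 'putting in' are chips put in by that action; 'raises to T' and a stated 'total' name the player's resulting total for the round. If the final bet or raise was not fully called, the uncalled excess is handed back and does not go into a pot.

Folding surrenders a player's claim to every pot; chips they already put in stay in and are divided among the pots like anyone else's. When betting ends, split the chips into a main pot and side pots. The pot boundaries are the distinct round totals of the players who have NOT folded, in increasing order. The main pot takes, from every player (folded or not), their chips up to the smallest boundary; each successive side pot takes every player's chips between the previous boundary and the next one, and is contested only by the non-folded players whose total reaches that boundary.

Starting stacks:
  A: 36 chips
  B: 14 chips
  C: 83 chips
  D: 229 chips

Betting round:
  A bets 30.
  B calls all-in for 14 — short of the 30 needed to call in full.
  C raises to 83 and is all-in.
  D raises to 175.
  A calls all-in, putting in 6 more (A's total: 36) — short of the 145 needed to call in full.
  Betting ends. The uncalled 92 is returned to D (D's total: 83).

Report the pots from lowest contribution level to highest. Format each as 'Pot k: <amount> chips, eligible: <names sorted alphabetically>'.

Contributions (after 92 returned to D): A=36, B=14, C=83, D=83
Pot levels (distinct totals of non-folded players): 14, 36, 83
Layer 1-14: 14 each from A, B, C, D = 14*4 = 56 chips; eligible A, B, C, D
Layer 15-36: 22 each from A, C, D = 22*3 = 66 chips; eligible A, C, D
Layer 37-83: 47 each from C, D = 47*2 = 94 chips; eligible C, D

Pot 1: 56 chips, eligible: A, B, C, D
Pot 2: 66 chips, eligible: A, C, D
Pot 3: 94 chips, eligible: C, D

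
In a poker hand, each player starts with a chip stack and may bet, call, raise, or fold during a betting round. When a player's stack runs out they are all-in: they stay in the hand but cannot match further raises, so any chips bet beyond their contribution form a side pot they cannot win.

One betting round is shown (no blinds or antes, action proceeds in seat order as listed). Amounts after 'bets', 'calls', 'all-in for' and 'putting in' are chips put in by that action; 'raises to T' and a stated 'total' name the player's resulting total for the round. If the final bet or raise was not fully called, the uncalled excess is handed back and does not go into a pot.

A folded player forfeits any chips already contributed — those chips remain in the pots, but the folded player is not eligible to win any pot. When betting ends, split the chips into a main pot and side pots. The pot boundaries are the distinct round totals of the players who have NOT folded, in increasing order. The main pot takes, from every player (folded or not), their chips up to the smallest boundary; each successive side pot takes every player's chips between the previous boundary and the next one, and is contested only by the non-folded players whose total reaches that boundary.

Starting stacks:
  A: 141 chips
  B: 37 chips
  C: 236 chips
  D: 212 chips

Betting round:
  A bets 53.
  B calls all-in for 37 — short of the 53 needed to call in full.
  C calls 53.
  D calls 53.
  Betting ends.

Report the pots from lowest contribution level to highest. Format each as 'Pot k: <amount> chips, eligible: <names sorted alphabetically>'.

Pot 1: 148 chips, eligible: A, B, C, D
Pot 2: 48 chips, eligible: A, C, D

Derivation:
Contributions: A=53, B=37, C=53, D=53
Pot levels (distinct totals of non-folded players): 37, 53
Layer 1-37: 37 each from A, B, C, D = 37*4 = 148 chips; eligible A, B, C, D
Layer 38-53: 16 each from A, C, D = 16*3 = 48 chips; eligible A, C, D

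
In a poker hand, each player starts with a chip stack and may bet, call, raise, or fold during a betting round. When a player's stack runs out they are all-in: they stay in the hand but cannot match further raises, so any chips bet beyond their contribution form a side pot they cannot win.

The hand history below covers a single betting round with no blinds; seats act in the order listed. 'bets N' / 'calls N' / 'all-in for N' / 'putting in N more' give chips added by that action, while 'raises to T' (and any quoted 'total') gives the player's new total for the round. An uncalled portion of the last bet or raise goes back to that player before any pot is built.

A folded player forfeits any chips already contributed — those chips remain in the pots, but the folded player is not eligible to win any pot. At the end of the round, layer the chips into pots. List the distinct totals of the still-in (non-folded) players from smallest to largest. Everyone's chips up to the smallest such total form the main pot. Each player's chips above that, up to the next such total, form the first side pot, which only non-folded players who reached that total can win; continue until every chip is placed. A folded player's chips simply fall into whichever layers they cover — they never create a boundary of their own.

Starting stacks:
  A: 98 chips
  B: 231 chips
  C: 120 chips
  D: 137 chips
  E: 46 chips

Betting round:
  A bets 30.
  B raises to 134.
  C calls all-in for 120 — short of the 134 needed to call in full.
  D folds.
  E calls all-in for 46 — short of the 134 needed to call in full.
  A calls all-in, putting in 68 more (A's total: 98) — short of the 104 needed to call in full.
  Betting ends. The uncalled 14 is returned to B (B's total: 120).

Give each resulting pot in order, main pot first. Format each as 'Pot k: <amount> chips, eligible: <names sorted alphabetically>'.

Pot 1: 184 chips, eligible: A, B, C, E
Pot 2: 156 chips, eligible: A, B, C
Pot 3: 44 chips, eligible: B, C

Derivation:
Contributions (after 14 returned to B): A=98, B=120, C=120, E=46
Folded: D
Pot levels (distinct totals of non-folded players): 46, 98, 120
Layer 1-46: 46 each from A, B, C, E = 46*4 = 184 chips; eligible A, B, C, E
Layer 47-98: 52 each from A, B, C = 52*3 = 156 chips; eligible A, B, C
Layer 99-120: 22 each from B, C = 22*2 = 44 chips; eligible B, C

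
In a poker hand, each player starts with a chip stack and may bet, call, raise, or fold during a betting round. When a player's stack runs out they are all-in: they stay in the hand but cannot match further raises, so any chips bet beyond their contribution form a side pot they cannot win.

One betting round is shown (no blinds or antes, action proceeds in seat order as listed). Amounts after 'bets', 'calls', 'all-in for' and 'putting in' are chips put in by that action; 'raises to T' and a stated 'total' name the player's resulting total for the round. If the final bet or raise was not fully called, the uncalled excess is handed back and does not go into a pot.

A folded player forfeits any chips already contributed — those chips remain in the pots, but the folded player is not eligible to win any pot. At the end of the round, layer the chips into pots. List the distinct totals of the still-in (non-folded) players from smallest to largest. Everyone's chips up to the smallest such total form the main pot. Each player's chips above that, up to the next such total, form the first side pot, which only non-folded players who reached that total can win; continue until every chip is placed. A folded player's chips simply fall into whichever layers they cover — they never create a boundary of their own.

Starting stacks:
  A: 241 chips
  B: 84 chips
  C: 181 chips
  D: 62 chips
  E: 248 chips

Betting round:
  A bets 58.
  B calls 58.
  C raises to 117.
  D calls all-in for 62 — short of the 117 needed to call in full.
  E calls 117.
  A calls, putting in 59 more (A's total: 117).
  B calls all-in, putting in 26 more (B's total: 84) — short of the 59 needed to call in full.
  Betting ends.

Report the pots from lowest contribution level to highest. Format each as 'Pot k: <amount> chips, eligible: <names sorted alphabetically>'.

Contributions: A=117, B=84, C=117, D=62, E=117
Pot levels (distinct totals of non-folded players): 62, 84, 117
Layer 1-62: 62 each from A, B, C, D, E = 62*5 = 310 chips; eligible A, B, C, D, E
Layer 63-84: 22 each from A, B, C, E = 22*4 = 88 chips; eligible A, B, C, E
Layer 85-117: 33 each from A, C, E = 33*3 = 99 chips; eligible A, C, E

Pot 1: 310 chips, eligible: A, B, C, D, E
Pot 2: 88 chips, eligible: A, B, C, E
Pot 3: 99 chips, eligible: A, C, E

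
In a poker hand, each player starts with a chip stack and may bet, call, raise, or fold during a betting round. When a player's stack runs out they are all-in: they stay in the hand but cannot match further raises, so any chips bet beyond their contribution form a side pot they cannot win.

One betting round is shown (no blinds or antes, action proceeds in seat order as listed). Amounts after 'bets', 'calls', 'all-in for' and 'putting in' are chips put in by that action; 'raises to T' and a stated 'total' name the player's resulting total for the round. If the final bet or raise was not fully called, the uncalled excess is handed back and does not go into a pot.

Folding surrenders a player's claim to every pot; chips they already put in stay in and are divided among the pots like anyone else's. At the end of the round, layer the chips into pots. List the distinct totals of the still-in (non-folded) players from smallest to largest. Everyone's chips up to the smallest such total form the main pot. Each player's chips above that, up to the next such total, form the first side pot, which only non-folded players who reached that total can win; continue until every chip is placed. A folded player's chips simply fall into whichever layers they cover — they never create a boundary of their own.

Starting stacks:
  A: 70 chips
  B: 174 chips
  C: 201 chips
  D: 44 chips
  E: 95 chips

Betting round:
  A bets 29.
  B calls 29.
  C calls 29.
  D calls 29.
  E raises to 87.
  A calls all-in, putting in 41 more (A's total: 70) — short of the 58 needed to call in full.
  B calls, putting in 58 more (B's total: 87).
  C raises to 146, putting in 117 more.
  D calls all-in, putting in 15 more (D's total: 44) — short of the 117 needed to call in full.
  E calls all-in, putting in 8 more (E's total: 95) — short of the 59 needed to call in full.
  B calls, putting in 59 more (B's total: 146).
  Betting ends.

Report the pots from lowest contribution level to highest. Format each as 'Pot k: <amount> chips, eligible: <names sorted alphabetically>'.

Contributions: A=70, B=146, C=146, D=44, E=95
Pot levels (distinct totals of non-folded players): 44, 70, 95, 146
Layer 1-44: 44 each from A, B, C, D, E = 44*5 = 220 chips; eligible A, B, C, D, E
Layer 45-70: 26 each from A, B, C, E = 26*4 = 104 chips; eligible A, B, C, E
Layer 71-95: 25 each from B, C, E = 25*3 = 75 chips; eligible B, C, E
Layer 96-146: 51 each from B, C = 51*2 = 102 chips; eligible B, C

Pot 1: 220 chips, eligible: A, B, C, D, E
Pot 2: 104 chips, eligible: A, B, C, E
Pot 3: 75 chips, eligible: B, C, E
Pot 4: 102 chips, eligible: B, C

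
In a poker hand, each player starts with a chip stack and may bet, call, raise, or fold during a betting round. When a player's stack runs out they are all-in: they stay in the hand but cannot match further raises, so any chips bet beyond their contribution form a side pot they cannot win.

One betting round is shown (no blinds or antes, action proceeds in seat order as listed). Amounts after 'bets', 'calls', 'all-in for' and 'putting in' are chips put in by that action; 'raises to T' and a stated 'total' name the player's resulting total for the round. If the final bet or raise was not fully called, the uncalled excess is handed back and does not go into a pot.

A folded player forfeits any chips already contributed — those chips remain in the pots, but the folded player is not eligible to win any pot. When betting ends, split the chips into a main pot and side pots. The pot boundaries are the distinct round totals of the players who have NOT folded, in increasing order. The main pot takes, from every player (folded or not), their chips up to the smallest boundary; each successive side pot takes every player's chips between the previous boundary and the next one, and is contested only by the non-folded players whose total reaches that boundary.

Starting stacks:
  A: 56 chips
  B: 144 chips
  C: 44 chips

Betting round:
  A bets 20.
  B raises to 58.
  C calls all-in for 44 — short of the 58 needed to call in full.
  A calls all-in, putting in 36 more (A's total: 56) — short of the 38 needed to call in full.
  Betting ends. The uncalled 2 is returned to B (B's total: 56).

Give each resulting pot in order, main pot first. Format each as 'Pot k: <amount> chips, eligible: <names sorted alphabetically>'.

Pot 1: 132 chips, eligible: A, B, C
Pot 2: 24 chips, eligible: A, B

Derivation:
Contributions (after 2 returned to B): A=56, B=56, C=44
Pot levels (distinct totals of non-folded players): 44, 56
Layer 1-44: 44 each from A, B, C = 44*3 = 132 chips; eligible A, B, C
Layer 45-56: 12 each from A, B = 12*2 = 24 chips; eligible A, B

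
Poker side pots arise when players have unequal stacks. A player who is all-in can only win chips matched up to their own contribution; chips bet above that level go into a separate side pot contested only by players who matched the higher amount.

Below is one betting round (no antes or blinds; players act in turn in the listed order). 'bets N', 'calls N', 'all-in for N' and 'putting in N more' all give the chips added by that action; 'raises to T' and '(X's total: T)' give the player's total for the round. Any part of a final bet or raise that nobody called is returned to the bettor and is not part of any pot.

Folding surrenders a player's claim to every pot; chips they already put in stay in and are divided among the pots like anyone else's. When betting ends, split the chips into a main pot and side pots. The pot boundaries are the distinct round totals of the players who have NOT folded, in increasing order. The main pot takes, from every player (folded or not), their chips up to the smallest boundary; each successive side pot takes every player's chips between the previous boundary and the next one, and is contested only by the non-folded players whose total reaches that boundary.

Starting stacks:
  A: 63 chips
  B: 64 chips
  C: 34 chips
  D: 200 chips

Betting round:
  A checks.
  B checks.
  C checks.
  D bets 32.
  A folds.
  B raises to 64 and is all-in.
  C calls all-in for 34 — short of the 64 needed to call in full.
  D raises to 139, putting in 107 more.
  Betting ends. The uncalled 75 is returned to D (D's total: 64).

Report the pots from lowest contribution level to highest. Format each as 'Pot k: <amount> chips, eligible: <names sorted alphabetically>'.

Pot 1: 102 chips, eligible: B, C, D
Pot 2: 60 chips, eligible: B, D

Derivation:
Contributions (after 75 returned to D): B=64, C=34, D=64
Folded: A
Pot levels (distinct totals of non-folded players): 34, 64
Layer 1-34: 34 each from B, C, D = 34*3 = 102 chips; eligible B, C, D
Layer 35-64: 30 each from B, D = 30*2 = 60 chips; eligible B, D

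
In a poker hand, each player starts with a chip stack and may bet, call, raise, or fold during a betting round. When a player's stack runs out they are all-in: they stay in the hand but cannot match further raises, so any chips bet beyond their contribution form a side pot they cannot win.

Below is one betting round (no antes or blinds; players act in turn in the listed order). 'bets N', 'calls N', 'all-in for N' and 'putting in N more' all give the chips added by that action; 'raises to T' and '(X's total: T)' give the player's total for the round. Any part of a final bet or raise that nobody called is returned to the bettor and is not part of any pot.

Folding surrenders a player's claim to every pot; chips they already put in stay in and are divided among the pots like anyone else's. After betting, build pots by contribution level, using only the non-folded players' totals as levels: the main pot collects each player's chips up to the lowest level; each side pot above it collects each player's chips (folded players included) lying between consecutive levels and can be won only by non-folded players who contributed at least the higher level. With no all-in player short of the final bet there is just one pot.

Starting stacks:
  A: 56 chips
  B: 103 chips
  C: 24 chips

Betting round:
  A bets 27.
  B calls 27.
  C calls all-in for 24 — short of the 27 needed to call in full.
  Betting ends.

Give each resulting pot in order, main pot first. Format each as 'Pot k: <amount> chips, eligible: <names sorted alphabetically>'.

Pot 1: 72 chips, eligible: A, B, C
Pot 2: 6 chips, eligible: A, B

Derivation:
Contributions: A=27, B=27, C=24
Pot levels (distinct totals of non-folded players): 24, 27
Layer 1-24: 24 each from A, B, C = 24*3 = 72 chips; eligible A, B, C
Layer 25-27: 3 each from A, B = 3*2 = 6 chips; eligible A, B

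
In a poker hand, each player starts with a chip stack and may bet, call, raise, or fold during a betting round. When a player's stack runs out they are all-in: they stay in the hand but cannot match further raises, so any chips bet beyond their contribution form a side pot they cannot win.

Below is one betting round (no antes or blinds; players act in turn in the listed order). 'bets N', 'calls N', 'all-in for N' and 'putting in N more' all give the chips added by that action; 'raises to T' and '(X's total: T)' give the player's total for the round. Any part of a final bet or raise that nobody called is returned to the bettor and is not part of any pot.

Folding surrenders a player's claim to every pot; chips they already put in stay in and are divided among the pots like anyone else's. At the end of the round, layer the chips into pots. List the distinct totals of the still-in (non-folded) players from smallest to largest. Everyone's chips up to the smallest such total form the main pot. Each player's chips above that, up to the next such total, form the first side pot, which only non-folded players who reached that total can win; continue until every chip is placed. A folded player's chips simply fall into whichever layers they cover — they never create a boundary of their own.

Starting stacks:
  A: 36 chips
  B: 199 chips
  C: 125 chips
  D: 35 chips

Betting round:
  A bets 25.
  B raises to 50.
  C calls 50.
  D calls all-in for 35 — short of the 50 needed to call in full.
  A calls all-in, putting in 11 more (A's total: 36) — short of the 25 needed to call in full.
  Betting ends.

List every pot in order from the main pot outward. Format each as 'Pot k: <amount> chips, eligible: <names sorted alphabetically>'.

Contributions: A=36, B=50, C=50, D=35
Pot levels (distinct totals of non-folded players): 35, 36, 50
Layer 1-35: 35 each from A, B, C, D = 35*4 = 140 chips; eligible A, B, C, D
Layer 36-36: 1 each from A, B, C = 1*3 = 3 chips; eligible A, B, C
Layer 37-50: 14 each from B, C = 14*2 = 28 chips; eligible B, C

Pot 1: 140 chips, eligible: A, B, C, D
Pot 2: 3 chips, eligible: A, B, C
Pot 3: 28 chips, eligible: B, C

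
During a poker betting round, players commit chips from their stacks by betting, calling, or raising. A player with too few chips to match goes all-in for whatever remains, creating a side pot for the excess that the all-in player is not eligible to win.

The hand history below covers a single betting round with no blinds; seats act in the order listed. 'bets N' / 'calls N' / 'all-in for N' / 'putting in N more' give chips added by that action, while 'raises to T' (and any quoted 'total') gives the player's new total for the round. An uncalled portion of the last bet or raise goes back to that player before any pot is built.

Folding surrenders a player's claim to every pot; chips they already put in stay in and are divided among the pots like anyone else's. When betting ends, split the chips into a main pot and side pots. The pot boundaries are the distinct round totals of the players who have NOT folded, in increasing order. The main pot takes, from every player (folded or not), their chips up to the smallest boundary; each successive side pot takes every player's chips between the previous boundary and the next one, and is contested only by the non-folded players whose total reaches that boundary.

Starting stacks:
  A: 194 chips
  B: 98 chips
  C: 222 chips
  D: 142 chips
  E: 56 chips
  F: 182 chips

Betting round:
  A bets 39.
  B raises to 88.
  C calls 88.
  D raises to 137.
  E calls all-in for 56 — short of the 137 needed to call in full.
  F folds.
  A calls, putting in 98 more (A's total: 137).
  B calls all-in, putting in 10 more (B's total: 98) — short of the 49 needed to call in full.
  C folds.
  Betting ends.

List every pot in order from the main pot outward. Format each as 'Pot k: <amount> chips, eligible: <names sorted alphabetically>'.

Pot 1: 280 chips, eligible: A, B, D, E
Pot 2: 158 chips, eligible: A, B, D
Pot 3: 78 chips, eligible: A, D

Derivation:
Contributions: A=137, B=98, C=88, D=137, E=56
Folded: C, F
Pot levels (distinct totals of non-folded players): 56, 98, 137
Layer 1-56: 56 each from A, B, C, D, E = 56*5 = 280 chips; eligible A, B, D, E
Layer 57-98: A 42 + B 42 + C 32 + D 42 = 158 chips; eligible A, B, D
Layer 99-137: 39 each from A, D = 39*2 = 78 chips; eligible A, D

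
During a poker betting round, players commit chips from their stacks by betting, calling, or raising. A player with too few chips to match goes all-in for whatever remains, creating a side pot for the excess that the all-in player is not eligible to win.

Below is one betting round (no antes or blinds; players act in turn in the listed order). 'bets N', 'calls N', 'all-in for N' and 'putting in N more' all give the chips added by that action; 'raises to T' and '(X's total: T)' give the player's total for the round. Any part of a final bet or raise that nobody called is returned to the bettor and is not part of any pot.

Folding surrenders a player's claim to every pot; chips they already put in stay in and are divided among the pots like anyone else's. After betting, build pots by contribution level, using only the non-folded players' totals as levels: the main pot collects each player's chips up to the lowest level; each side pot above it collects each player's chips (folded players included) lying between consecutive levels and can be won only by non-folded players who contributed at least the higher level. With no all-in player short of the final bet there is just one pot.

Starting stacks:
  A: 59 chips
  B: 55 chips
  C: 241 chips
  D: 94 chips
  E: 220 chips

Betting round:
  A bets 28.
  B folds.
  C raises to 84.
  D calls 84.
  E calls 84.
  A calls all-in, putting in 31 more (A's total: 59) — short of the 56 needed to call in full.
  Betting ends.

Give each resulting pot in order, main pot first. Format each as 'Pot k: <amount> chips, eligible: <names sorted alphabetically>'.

Contributions: A=59, C=84, D=84, E=84
Folded: B
Pot levels (distinct totals of non-folded players): 59, 84
Layer 1-59: 59 each from A, C, D, E = 59*4 = 236 chips; eligible A, C, D, E
Layer 60-84: 25 each from C, D, E = 25*3 = 75 chips; eligible C, D, E

Pot 1: 236 chips, eligible: A, C, D, E
Pot 2: 75 chips, eligible: C, D, E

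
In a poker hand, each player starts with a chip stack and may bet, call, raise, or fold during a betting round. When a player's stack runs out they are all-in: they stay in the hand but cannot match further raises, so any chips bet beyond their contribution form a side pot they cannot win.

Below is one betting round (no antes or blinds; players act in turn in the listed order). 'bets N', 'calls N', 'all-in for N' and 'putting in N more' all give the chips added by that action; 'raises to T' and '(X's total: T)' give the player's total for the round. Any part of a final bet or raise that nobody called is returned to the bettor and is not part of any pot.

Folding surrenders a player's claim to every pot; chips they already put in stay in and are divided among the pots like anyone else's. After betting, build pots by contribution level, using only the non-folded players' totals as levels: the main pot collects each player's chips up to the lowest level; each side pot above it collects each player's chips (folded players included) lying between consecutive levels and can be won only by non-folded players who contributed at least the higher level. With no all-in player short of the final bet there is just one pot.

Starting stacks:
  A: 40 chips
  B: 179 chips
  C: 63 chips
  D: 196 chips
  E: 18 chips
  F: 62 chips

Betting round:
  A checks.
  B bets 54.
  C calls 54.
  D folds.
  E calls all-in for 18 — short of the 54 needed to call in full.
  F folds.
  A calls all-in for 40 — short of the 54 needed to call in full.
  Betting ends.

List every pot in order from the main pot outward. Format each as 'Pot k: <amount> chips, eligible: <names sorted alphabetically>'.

Pot 1: 72 chips, eligible: A, B, C, E
Pot 2: 66 chips, eligible: A, B, C
Pot 3: 28 chips, eligible: B, C

Derivation:
Contributions: A=40, B=54, C=54, E=18
Folded: D, F
Pot levels (distinct totals of non-folded players): 18, 40, 54
Layer 1-18: 18 each from A, B, C, E = 18*4 = 72 chips; eligible A, B, C, E
Layer 19-40: 22 each from A, B, C = 22*3 = 66 chips; eligible A, B, C
Layer 41-54: 14 each from B, C = 14*2 = 28 chips; eligible B, C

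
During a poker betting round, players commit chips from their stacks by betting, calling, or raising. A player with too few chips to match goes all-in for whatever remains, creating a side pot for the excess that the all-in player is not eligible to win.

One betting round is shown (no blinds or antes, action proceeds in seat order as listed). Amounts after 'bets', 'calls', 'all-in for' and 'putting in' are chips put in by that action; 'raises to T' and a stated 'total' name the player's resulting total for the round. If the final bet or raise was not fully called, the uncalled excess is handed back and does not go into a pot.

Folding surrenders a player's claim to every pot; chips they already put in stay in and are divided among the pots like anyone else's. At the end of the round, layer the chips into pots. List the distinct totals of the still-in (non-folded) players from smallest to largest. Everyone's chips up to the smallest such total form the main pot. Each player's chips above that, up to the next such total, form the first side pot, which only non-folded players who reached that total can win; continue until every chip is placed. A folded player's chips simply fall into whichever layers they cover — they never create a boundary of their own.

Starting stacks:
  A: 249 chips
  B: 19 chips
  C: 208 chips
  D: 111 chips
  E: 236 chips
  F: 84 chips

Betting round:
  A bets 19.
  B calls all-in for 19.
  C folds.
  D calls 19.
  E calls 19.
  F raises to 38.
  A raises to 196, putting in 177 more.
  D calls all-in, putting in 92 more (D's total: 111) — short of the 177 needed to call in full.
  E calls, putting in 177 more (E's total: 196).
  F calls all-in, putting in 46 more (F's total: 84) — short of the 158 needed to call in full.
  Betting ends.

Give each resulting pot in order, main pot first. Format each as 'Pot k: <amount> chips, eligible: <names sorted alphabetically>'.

Pot 1: 95 chips, eligible: A, B, D, E, F
Pot 2: 260 chips, eligible: A, D, E, F
Pot 3: 81 chips, eligible: A, D, E
Pot 4: 170 chips, eligible: A, E

Derivation:
Contributions: A=196, B=19, D=111, E=196, F=84
Folded: C
Pot levels (distinct totals of non-folded players): 19, 84, 111, 196
Layer 1-19: 19 each from A, B, D, E, F = 19*5 = 95 chips; eligible A, B, D, E, F
Layer 20-84: 65 each from A, D, E, F = 65*4 = 260 chips; eligible A, D, E, F
Layer 85-111: 27 each from A, D, E = 27*3 = 81 chips; eligible A, D, E
Layer 112-196: 85 each from A, E = 85*2 = 170 chips; eligible A, E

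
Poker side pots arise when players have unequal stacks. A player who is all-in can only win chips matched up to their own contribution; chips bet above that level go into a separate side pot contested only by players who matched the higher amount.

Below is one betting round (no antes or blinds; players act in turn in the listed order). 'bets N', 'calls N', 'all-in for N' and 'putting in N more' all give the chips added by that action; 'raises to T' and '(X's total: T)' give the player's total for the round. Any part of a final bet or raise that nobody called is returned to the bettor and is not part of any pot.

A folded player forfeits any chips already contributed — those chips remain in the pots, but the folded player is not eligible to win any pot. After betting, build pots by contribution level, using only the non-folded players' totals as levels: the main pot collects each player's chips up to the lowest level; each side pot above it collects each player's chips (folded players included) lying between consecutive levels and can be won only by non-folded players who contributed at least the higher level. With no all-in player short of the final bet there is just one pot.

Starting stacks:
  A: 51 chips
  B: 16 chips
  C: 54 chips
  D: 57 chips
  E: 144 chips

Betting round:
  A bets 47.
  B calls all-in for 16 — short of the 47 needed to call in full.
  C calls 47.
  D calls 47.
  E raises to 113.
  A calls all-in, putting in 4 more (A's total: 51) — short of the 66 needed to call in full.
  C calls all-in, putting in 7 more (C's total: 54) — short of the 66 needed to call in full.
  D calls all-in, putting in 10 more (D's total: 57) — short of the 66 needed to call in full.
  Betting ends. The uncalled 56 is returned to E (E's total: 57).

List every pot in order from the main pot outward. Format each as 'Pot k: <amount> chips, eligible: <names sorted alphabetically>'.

Contributions (after 56 returned to E): A=51, B=16, C=54, D=57, E=57
Pot levels (distinct totals of non-folded players): 16, 51, 54, 57
Layer 1-16: 16 each from A, B, C, D, E = 16*5 = 80 chips; eligible A, B, C, D, E
Layer 17-51: 35 each from A, C, D, E = 35*4 = 140 chips; eligible A, C, D, E
Layer 52-54: 3 each from C, D, E = 3*3 = 9 chips; eligible C, D, E
Layer 55-57: 3 each from D, E = 3*2 = 6 chips; eligible D, E

Pot 1: 80 chips, eligible: A, B, C, D, E
Pot 2: 140 chips, eligible: A, C, D, E
Pot 3: 9 chips, eligible: C, D, E
Pot 4: 6 chips, eligible: D, E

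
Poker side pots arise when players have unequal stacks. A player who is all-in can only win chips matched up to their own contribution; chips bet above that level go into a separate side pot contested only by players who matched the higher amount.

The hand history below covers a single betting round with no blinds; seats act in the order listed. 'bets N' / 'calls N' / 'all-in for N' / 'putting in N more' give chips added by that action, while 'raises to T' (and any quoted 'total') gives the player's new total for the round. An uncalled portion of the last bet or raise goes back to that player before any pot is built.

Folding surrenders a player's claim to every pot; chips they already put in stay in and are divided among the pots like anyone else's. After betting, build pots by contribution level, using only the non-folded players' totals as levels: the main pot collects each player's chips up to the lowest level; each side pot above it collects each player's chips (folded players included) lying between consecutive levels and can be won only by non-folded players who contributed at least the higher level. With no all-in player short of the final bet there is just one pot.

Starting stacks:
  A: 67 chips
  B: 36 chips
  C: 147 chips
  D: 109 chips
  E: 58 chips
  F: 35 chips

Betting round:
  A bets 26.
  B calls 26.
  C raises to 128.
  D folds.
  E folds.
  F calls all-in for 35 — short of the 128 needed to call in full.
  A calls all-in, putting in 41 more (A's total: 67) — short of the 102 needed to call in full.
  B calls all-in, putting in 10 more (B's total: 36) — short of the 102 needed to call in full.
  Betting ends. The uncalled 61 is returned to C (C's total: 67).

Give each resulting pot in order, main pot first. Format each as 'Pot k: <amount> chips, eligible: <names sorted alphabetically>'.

Pot 1: 140 chips, eligible: A, B, C, F
Pot 2: 3 chips, eligible: A, B, C
Pot 3: 62 chips, eligible: A, C

Derivation:
Contributions (after 61 returned to C): A=67, B=36, C=67, F=35
Folded: D, E
Pot levels (distinct totals of non-folded players): 35, 36, 67
Layer 1-35: 35 each from A, B, C, F = 35*4 = 140 chips; eligible A, B, C, F
Layer 36-36: 1 each from A, B, C = 1*3 = 3 chips; eligible A, B, C
Layer 37-67: 31 each from A, C = 31*2 = 62 chips; eligible A, C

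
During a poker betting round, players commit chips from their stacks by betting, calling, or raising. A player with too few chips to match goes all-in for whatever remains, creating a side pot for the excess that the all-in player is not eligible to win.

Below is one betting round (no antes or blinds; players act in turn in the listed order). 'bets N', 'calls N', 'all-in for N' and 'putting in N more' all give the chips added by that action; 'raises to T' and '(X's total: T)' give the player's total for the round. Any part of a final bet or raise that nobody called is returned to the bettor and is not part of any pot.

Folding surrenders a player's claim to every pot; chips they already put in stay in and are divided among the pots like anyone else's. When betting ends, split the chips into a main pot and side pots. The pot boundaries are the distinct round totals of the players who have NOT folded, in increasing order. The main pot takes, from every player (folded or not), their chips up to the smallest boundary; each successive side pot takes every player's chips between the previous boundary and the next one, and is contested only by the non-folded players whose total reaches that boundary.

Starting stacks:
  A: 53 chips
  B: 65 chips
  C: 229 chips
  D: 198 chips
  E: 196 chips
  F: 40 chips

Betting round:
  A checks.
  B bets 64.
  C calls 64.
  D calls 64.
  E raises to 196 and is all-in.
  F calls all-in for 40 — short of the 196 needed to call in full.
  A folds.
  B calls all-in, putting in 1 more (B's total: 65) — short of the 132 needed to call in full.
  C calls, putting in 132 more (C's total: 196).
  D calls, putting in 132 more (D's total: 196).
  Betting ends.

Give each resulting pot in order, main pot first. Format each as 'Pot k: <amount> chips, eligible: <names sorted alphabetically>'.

Pot 1: 200 chips, eligible: B, C, D, E, F
Pot 2: 100 chips, eligible: B, C, D, E
Pot 3: 393 chips, eligible: C, D, E

Derivation:
Contributions: B=65, C=196, D=196, E=196, F=40
Folded: A
Pot levels (distinct totals of non-folded players): 40, 65, 196
Layer 1-40: 40 each from B, C, D, E, F = 40*5 = 200 chips; eligible B, C, D, E, F
Layer 41-65: 25 each from B, C, D, E = 25*4 = 100 chips; eligible B, C, D, E
Layer 66-196: 131 each from C, D, E = 131*3 = 393 chips; eligible C, D, E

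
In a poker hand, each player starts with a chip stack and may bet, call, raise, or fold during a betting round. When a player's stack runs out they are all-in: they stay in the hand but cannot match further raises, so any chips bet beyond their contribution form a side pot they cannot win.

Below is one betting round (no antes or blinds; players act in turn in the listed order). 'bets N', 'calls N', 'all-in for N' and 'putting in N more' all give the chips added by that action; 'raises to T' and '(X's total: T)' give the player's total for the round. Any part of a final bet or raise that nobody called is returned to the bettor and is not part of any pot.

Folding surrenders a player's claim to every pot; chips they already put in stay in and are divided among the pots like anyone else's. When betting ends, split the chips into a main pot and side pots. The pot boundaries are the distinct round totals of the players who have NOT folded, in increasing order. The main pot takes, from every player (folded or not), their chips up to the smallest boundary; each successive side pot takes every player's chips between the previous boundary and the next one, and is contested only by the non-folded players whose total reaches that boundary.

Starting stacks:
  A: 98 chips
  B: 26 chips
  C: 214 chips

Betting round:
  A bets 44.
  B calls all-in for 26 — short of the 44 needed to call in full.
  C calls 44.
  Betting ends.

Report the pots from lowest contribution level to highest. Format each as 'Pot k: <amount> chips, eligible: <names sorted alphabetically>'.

Pot 1: 78 chips, eligible: A, B, C
Pot 2: 36 chips, eligible: A, C

Derivation:
Contributions: A=44, B=26, C=44
Pot levels (distinct totals of non-folded players): 26, 44
Layer 1-26: 26 each from A, B, C = 26*3 = 78 chips; eligible A, B, C
Layer 27-44: 18 each from A, C = 18*2 = 36 chips; eligible A, C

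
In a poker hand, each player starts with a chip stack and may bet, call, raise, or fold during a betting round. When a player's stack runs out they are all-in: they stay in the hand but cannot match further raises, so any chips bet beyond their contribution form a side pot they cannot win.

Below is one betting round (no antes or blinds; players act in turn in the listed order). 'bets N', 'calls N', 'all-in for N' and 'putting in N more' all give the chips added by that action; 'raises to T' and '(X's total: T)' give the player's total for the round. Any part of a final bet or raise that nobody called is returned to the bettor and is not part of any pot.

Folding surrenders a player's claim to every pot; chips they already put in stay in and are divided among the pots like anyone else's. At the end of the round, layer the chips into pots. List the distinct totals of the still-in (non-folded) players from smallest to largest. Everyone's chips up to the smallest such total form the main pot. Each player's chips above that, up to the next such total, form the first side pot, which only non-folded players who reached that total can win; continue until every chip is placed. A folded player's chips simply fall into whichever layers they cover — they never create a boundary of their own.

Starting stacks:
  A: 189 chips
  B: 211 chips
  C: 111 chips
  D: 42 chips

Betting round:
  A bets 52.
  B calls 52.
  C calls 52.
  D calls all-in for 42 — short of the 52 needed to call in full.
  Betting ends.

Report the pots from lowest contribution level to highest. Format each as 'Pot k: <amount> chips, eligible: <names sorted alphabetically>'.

Pot 1: 168 chips, eligible: A, B, C, D
Pot 2: 30 chips, eligible: A, B, C

Derivation:
Contributions: A=52, B=52, C=52, D=42
Pot levels (distinct totals of non-folded players): 42, 52
Layer 1-42: 42 each from A, B, C, D = 42*4 = 168 chips; eligible A, B, C, D
Layer 43-52: 10 each from A, B, C = 10*3 = 30 chips; eligible A, B, C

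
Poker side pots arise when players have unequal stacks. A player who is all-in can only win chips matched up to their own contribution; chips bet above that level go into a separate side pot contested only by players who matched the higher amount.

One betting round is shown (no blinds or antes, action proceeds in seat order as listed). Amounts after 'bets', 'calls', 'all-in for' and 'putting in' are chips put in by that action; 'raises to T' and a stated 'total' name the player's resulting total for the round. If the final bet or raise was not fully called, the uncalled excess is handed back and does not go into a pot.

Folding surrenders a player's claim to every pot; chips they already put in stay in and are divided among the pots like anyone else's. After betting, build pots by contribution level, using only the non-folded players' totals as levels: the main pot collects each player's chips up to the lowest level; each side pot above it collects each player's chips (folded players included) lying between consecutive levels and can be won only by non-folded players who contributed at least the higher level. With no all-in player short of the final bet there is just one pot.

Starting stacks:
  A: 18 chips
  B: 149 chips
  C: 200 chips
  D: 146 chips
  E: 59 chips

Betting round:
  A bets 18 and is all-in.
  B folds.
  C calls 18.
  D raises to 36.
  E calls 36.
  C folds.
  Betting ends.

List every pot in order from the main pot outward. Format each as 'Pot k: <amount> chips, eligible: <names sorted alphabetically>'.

Contributions: A=18, C=18, D=36, E=36
Folded: B, C
Pot levels (distinct totals of non-folded players): 18, 36
Layer 1-18: 18 each from A, C, D, E = 18*4 = 72 chips; eligible A, D, E
Layer 19-36: 18 each from D, E = 18*2 = 36 chips; eligible D, E

Pot 1: 72 chips, eligible: A, D, E
Pot 2: 36 chips, eligible: D, E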